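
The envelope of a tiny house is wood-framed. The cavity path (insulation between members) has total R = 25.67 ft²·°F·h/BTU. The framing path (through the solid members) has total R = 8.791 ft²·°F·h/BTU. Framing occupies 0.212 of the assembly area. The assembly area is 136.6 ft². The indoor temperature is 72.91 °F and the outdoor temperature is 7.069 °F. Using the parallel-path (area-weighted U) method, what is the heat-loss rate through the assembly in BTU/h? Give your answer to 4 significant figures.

U_eff = 0.788/25.67 + 0.212/8.791 = 0.030697 + 0.024116 = 0.054813
R_eff = 1/U_eff = 18.244 ft²·°F·h/BTU
Q = 136.6 × (72.91 − 7.069) / 18.244 = 492.98 BTU/h

493.0 BTU/h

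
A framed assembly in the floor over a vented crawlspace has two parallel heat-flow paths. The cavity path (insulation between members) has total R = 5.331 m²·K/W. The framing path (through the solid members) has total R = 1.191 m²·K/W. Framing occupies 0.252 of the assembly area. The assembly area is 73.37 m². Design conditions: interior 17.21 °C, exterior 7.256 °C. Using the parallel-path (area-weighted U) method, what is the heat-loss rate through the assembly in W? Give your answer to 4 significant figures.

U_eff = 0.748/5.331 + 0.252/1.191 = 0.14031 + 0.21159 = 0.3519
R_eff = 1/U_eff = 2.8417 m²·K/W
Q = 73.37 × (17.21 − 7.256) / 2.8417 = 257 W

257.0 W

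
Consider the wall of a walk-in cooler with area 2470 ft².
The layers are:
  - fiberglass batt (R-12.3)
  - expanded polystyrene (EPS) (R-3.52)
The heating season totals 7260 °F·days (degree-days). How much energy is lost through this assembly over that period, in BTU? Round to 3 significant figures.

R_total = 12.3 + 3.52 = 15.82 ft²·°F·h/BTU
E = A × HDD × 24 / R = 2470 × 7260 × 24 / 15.82 = 27200000 BTU

27200000 BTU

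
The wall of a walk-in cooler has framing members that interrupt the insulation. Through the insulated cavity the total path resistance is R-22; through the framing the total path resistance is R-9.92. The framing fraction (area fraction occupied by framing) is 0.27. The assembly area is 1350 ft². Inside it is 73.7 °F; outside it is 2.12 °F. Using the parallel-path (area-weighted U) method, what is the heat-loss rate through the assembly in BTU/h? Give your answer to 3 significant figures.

5840 BTU/h

U_eff = 0.73/22 + 0.27/9.92 = 0.03318 + 0.02722 = 0.0604
R_eff = 1/U_eff = 16.56 ft²·°F·h/BTU
Q = 1350 × (73.7 − 2.12) / 16.56 = 5837 BTU/h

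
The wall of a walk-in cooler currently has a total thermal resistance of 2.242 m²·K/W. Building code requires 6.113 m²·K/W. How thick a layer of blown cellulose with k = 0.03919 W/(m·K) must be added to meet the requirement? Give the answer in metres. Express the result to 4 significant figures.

0.1517 m

ΔR = 6.113 − 2.242 = 3.871 m²·K/W
L = ΔR × k = 3.871 × 0.03919 = 0.1517 m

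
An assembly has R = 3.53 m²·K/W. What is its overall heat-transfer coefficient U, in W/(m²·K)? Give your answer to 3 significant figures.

0.283 W/(m²·K)

U = 1/R = 1/3.53 = 0.2833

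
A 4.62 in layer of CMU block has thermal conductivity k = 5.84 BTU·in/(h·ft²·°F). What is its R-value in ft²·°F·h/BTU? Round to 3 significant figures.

R = L/k = 4.62/5.84 = 0.7911 ft²·°F·h/BTU

0.791 ft²·°F·h/BTU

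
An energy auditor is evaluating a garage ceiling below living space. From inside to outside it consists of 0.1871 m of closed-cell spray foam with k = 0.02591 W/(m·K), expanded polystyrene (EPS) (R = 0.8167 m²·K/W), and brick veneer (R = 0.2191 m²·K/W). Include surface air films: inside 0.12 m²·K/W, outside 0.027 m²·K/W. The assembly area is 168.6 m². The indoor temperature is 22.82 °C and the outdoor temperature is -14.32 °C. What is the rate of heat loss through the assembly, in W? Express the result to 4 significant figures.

745.1 W

0.1871/0.02591 = 7.2212
R_total = 0.12 + 7.2212 + 0.8167 + 0.2191 + 0.027 = 8.404 m²·K/W
Q = A·ΔT/R = 168.6 × (22.82 − (-14.32)) / 8.404 = 745.1 W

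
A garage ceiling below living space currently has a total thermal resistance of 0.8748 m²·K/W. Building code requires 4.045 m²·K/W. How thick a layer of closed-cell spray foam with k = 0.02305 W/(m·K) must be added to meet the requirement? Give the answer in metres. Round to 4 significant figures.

0.07307 m

ΔR = 4.045 − 0.8748 = 3.1702 m²·K/W
L = ΔR × k = 3.1702 × 0.02305 = 0.073073 m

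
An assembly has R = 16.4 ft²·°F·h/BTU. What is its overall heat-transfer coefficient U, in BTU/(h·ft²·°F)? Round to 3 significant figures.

U = 1/R = 1/16.4 = 0.06098

0.0610 BTU/(h·ft²·°F)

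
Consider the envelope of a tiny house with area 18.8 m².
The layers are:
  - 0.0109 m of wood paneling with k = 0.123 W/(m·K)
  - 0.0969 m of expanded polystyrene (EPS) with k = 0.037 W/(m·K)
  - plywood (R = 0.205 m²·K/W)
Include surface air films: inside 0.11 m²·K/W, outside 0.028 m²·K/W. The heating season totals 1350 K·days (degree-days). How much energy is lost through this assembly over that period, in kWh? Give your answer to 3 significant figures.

200 kWh

0.0109/0.123 = 0.08862
0.0969/0.037 = 2.619
R_total = 0.11 + 0.08862 + 2.619 + 0.205 + 0.028 = 3.051 m²·K/W
E = A × HDD × 24 / R / 1000 = 18.8 × 1350 × 24 / 3.051 / 1000 = 199.7 kWh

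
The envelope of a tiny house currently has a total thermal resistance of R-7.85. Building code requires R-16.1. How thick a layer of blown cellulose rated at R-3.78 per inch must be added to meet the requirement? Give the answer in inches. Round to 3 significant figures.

ΔR = 16.1 − 7.85 = 8.25 ft²·°F·h/BTU
L = ΔR / (R/in) = 8.25/3.78 = 2.183 in

2.18 in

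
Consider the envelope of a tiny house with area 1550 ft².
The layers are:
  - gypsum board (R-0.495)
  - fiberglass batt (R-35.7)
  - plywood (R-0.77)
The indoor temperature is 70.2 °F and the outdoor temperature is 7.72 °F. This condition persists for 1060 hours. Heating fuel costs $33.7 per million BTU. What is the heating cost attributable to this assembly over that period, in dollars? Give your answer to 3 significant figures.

93.6 dollars

R_total = 0.495 + 35.7 + 0.77 = 36.97 ft²·°F·h/BTU
Q = 1550 × (70.2 − 7.72) / 36.97 = 2620 BTU/h
E = 2620 × 1060 = 2777000 BTU
Cost = 2777000/10⁶ × 33.7 = $93.59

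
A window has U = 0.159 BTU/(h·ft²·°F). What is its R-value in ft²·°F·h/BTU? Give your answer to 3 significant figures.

6.29 ft²·°F·h/BTU

R = 1/U = 1/0.159 = 6.289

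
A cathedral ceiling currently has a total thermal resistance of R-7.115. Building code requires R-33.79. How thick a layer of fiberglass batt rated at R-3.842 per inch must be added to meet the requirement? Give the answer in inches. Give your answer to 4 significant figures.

6.943 in

ΔR = 33.79 − 7.115 = 26.675 ft²·°F·h/BTU
L = ΔR / (R/in) = 26.675/3.842 = 6.943 in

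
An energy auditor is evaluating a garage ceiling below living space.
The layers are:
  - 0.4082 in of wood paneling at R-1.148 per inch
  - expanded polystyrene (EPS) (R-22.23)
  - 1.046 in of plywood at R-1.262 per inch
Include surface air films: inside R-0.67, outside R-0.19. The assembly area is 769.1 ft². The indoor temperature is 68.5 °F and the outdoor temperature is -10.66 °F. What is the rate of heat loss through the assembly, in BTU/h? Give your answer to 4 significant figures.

2447 BTU/h

0.4082 × 1.148 = 0.46861
1.046 × 1.262 = 1.3201
R_total = 0.67 + 0.46861 + 22.23 + 1.3201 + 0.19 = 24.879 ft²·°F·h/BTU
Q = A·ΔT/R = 769.1 × (68.5 − (-10.66)) / 24.879 = 2447.2 BTU/h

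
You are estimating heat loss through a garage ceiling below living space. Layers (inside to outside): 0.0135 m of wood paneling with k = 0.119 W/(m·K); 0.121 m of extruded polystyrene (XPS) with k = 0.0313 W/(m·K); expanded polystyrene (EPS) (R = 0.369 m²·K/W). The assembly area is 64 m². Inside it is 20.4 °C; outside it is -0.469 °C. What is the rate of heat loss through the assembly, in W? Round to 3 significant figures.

307 W

0.0135/0.119 = 0.1134
0.121/0.0313 = 3.866
R_total = 0.1134 + 3.866 + 0.369 = 4.348 m²·K/W
Q = A·ΔT/R = 64 × (20.4 − (-0.469)) / 4.348 = 307.2 W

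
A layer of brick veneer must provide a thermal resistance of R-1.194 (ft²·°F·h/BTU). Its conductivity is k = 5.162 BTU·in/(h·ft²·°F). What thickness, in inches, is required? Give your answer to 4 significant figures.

6.163 in

L = R × k = 1.194 × 5.162 = 6.1634 in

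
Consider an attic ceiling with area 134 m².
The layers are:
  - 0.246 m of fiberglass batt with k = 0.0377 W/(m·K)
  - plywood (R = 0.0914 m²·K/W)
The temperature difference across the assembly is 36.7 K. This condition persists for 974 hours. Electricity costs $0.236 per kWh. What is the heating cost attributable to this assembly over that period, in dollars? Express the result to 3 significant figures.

171 dollars

0.246/0.0377 = 6.525
R_total = 6.525 + 0.0914 = 6.617 m²·K/W
Q = 134 × 36.7 / 6.617 = 743.3 W
E = 743.3 W × 974 h / 1000 = 723.9 kWh
Cost = 723.9 × 0.236 = $170.8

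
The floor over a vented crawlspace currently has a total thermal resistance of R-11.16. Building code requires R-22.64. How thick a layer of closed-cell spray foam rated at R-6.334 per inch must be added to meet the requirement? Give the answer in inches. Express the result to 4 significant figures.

1.812 in

ΔR = 22.64 − 11.16 = 11.48 ft²·°F·h/BTU
L = ΔR / (R/in) = 11.48/6.334 = 1.8124 in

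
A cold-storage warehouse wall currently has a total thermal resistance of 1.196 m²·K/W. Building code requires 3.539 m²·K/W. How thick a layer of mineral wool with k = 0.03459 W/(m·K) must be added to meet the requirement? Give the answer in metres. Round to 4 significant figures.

0.08104 m

ΔR = 3.539 − 1.196 = 2.343 m²·K/W
L = ΔR × k = 2.343 × 0.03459 = 0.081044 m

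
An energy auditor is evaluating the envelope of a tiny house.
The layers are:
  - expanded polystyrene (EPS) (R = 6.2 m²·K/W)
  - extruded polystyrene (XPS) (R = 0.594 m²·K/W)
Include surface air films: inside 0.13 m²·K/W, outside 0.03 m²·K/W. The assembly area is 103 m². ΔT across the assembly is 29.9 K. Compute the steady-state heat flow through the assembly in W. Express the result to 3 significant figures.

R_total = 0.13 + 6.2 + 0.594 + 0.03 = 6.954 m²·K/W
Q = A·ΔT/R = 103 × 29.9 / 6.954 = 442.9 W

443 W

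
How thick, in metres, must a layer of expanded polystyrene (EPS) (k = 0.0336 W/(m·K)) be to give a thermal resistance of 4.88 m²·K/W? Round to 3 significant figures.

L = R·k = 4.88 × 0.0336 = 0.164 m

0.164 m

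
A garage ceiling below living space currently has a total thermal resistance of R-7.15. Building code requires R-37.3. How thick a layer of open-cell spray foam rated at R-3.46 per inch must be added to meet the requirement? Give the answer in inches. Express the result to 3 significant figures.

ΔR = 37.3 − 7.15 = 30.15 ft²·°F·h/BTU
L = ΔR / (R/in) = 30.15/3.46 = 8.714 in

8.71 in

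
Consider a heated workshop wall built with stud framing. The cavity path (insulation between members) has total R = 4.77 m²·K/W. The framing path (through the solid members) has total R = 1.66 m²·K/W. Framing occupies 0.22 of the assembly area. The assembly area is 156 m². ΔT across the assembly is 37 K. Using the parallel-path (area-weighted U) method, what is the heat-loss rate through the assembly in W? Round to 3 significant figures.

1710 W

U_eff = 0.78/4.77 + 0.22/1.66 = 0.1635 + 0.1325 = 0.2961
R_eff = 1/U_eff = 3.378 m²·K/W
Q = 156 × 37 / 3.378 = 1709 W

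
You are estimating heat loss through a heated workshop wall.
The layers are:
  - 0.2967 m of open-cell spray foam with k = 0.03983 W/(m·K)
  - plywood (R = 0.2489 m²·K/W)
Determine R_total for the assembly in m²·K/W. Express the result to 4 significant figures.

7.698 m²·K/W

0.2967/0.03983 = 7.4492
R_total = 7.4492 + 0.2489 = 7.6981 m²·K/W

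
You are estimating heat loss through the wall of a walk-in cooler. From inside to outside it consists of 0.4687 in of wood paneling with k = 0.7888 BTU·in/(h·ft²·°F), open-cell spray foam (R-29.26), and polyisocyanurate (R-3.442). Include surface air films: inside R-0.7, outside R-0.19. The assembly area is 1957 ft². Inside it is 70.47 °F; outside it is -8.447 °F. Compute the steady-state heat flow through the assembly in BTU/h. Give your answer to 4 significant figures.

0.4687/0.7888 = 0.59419
R_total = 0.7 + 0.59419 + 29.26 + 3.442 + 0.19 = 34.186 ft²·°F·h/BTU
Q = A·ΔT/R = 1957 × (70.47 − (-8.447)) / 34.186 = 4517.6 BTU/h

4518 BTU/h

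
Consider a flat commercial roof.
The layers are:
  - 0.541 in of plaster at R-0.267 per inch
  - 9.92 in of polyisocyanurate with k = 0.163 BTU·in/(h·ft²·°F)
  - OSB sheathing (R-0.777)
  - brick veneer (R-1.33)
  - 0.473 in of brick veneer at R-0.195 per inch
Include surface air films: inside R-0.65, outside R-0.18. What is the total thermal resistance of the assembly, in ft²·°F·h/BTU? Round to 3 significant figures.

64.0 ft²·°F·h/BTU

0.541 × 0.267 = 0.1444
9.92/0.163 = 60.86
0.473 × 0.195 = 0.09223
R_total = 0.65 + 0.1444 + 60.86 + 0.777 + 1.33 + 0.09223 + 0.18 = 64.03 ft²·°F·h/BTU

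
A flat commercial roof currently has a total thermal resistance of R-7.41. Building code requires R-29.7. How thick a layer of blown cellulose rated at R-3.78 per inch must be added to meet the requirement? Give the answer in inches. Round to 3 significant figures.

ΔR = 29.7 − 7.41 = 22.29 ft²·°F·h/BTU
L = ΔR / (R/in) = 22.29/3.78 = 5.897 in

5.90 in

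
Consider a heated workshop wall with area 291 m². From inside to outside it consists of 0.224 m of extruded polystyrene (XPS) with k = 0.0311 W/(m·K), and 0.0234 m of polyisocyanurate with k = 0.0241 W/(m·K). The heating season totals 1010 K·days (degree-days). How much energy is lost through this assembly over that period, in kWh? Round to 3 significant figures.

863 kWh

0.224/0.0311 = 7.203
0.0234/0.0241 = 0.971
R_total = 7.203 + 0.971 = 8.174 m²·K/W
E = A × HDD × 24 / R / 1000 = 291 × 1010 × 24 / 8.174 / 1000 = 863 kWh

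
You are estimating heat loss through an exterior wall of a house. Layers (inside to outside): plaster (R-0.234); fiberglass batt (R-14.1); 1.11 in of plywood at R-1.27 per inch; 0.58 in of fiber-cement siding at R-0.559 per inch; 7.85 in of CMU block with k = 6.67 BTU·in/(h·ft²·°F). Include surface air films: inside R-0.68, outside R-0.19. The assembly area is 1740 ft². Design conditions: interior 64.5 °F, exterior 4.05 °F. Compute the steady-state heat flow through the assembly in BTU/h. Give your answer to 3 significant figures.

5810 BTU/h

1.11 × 1.27 = 1.41
0.58 × 0.559 = 0.3242
7.85/6.67 = 1.177
R_total = 0.68 + 0.234 + 14.1 + 1.41 + 0.3242 + 1.177 + 0.19 = 18.11 ft²·°F·h/BTU
Q = A·ΔT/R = 1740 × (64.5 − 4.05) / 18.11 = 5806 BTU/h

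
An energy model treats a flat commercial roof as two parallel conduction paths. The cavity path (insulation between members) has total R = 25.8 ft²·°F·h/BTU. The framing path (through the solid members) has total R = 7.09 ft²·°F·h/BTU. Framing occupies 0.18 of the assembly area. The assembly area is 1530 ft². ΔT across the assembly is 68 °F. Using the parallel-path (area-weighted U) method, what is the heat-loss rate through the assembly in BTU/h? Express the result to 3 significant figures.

U_eff = 0.82/25.8 + 0.18/7.09 = 0.03178 + 0.02539 = 0.05717
R_eff = 1/U_eff = 17.49 ft²·°F·h/BTU
Q = 1530 × 68 / 17.49 = 5948 BTU/h

5950 BTU/h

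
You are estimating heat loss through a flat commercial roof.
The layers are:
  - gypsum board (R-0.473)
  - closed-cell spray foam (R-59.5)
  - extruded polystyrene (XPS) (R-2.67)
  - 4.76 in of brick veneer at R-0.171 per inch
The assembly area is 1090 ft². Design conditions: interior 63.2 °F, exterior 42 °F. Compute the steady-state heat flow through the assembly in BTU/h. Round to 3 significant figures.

4.76 × 0.171 = 0.814
R_total = 0.473 + 59.5 + 2.67 + 0.814 = 63.46 ft²·°F·h/BTU
Q = A·ΔT/R = 1090 × (63.2 − 42) / 63.46 = 364.2 BTU/h

364 BTU/h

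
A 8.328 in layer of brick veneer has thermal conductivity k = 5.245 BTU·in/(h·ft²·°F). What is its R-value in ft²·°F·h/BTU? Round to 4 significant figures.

1.588 ft²·°F·h/BTU

R = L/k = 8.328/5.245 = 1.5878 ft²·°F·h/BTU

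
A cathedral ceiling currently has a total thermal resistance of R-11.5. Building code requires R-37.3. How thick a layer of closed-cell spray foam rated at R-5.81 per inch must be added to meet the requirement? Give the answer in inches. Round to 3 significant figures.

4.44 in

ΔR = 37.3 − 11.5 = 25.8 ft²·°F·h/BTU
L = ΔR / (R/in) = 25.8/5.81 = 4.441 in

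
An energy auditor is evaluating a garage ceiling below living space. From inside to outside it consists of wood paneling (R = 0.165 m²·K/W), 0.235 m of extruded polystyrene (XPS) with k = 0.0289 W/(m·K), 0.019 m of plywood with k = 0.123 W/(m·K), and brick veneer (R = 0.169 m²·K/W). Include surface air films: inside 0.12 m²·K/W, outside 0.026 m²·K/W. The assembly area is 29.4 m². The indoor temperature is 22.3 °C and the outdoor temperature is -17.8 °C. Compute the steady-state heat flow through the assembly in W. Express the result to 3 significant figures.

134 W

0.235/0.0289 = 8.131
0.019/0.123 = 0.1545
R_total = 0.12 + 0.165 + 8.131 + 0.1545 + 0.169 + 0.026 = 8.766 m²·K/W
Q = A·ΔT/R = 29.4 × (22.3 − (-17.8)) / 8.766 = 134.5 W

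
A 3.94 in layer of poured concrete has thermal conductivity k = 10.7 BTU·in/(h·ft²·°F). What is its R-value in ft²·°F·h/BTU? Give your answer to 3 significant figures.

R = L/k = 3.94/10.7 = 0.3682 ft²·°F·h/BTU

0.368 ft²·°F·h/BTU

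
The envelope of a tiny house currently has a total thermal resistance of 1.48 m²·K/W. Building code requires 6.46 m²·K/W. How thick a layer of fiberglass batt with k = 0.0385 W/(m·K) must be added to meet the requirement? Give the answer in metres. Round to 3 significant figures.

0.192 m

ΔR = 6.46 − 1.48 = 4.98 m²·K/W
L = ΔR × k = 4.98 × 0.0385 = 0.1917 m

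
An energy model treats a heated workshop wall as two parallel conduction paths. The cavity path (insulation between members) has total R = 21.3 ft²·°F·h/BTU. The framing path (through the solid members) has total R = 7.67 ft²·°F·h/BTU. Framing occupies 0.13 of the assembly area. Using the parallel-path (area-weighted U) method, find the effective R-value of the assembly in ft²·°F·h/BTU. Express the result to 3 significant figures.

U_eff = 0.87/21.3 + 0.13/7.67 = 0.04085 + 0.01695 = 0.05779
R_eff = 1/U_eff = 17.3 ft²·°F·h/BTU

17.3 ft²·°F·h/BTU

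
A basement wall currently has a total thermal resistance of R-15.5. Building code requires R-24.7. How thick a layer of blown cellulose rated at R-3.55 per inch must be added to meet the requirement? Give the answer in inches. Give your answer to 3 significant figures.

2.59 in

ΔR = 24.7 − 15.5 = 9.2 ft²·°F·h/BTU
L = ΔR / (R/in) = 9.2/3.55 = 2.592 in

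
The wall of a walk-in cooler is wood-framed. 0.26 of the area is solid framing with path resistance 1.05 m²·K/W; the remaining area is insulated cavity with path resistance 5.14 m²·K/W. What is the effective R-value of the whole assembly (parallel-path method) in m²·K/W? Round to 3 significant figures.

2.55 m²·K/W

U_eff = 0.74/5.14 + 0.26/1.05 = 0.144 + 0.2476 = 0.3916
R_eff = 1/U_eff = 2.554 m²·K/W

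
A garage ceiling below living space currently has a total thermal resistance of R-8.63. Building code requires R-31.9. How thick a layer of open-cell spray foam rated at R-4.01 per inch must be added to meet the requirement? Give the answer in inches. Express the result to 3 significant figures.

5.80 in

ΔR = 31.9 − 8.63 = 23.27 ft²·°F·h/BTU
L = ΔR / (R/in) = 23.27/4.01 = 5.803 in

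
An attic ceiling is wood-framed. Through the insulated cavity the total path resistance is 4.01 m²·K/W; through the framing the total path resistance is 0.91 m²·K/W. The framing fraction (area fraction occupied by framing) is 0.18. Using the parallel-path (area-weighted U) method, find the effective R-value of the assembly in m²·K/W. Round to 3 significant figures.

2.49 m²·K/W

U_eff = 0.82/4.01 + 0.18/0.91 = 0.2045 + 0.1978 = 0.4023
R_eff = 1/U_eff = 2.486 m²·K/W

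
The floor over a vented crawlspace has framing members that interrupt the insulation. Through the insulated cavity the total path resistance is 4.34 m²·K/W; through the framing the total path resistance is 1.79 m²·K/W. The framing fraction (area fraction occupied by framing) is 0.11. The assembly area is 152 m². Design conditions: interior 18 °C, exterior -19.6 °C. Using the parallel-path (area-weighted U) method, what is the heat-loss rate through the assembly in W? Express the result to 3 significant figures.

1520 W

U_eff = 0.89/4.34 + 0.11/1.79 = 0.2051 + 0.06145 = 0.2665
R_eff = 1/U_eff = 3.752 m²·K/W
Q = 152 × (18 − (-19.6)) / 3.752 = 1523 W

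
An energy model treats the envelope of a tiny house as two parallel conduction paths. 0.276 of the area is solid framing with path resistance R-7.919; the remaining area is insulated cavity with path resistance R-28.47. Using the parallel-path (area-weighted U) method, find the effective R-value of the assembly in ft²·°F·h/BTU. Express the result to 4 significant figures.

16.59 ft²·°F·h/BTU

U_eff = 0.724/28.47 + 0.276/7.919 = 0.02543 + 0.034853 = 0.060283
R_eff = 1/U_eff = 16.588 ft²·°F·h/BTU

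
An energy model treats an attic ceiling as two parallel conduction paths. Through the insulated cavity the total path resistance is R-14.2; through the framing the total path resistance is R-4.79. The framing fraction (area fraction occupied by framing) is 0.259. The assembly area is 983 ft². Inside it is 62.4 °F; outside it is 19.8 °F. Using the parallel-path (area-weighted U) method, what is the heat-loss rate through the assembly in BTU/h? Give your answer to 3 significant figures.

4450 BTU/h

U_eff = 0.741/14.2 + 0.259/4.79 = 0.05218 + 0.05407 = 0.1063
R_eff = 1/U_eff = 9.411 ft²·°F·h/BTU
Q = 983 × (62.4 − 19.8) / 9.411 = 4449 BTU/h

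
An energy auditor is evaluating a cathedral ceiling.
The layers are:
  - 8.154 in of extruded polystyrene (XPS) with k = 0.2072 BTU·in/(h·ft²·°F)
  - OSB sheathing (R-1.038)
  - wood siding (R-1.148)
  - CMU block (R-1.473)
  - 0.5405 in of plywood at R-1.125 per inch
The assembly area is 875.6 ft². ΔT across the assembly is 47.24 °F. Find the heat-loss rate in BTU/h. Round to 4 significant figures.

948.3 BTU/h

8.154/0.2072 = 39.353
0.5405 × 1.125 = 0.60806
R_total = 39.353 + 1.038 + 1.148 + 1.473 + 0.60806 = 43.62 ft²·°F·h/BTU
Q = A·ΔT/R = 875.6 × 47.24 / 43.62 = 948.26 BTU/h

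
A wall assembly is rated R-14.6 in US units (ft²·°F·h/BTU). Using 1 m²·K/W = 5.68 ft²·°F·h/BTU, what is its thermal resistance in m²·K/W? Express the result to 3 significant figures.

R_SI = 14.6/5.68 = 2.57

2.57 m²·K/W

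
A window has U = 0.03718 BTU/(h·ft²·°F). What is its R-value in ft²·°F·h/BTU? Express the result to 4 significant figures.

R = 1/U = 1/0.03718 = 26.896

26.90 ft²·°F·h/BTU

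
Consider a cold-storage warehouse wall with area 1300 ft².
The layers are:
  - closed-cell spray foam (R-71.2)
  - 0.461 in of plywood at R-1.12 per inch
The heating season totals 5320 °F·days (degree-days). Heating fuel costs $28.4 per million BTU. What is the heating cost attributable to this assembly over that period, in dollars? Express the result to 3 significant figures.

65.7 dollars

0.461 × 1.12 = 0.5163
R_total = 71.2 + 0.5163 = 71.72 ft²·°F·h/BTU
E = A × HDD × 24 / R = 1300 × 5320 × 24 / 71.72 = 2314000 BTU
Cost = 2314000/10⁶ × 28.4 = $65.73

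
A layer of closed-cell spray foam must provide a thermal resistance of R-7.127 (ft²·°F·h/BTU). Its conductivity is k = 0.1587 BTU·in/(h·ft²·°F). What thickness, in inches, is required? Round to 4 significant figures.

1.131 in

L = R × k = 7.127 × 0.1587 = 1.1311 in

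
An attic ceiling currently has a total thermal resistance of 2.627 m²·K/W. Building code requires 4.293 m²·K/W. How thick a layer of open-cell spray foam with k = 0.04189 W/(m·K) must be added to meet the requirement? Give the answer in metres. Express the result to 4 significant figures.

0.06979 m

ΔR = 4.293 − 2.627 = 1.666 m²·K/W
L = ΔR × k = 1.666 × 0.04189 = 0.069789 m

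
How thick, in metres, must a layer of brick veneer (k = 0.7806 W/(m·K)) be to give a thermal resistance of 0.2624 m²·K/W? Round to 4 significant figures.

0.2048 m

L = R·k = 0.2624 × 0.7806 = 0.20483 m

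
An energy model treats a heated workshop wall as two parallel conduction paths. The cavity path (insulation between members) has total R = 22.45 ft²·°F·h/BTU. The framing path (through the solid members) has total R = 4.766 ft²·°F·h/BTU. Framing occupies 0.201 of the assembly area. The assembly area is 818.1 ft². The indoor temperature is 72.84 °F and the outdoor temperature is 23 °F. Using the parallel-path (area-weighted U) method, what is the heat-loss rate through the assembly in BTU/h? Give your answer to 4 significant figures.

3171 BTU/h

U_eff = 0.799/22.45 + 0.201/4.766 = 0.03559 + 0.042174 = 0.077764
R_eff = 1/U_eff = 12.859 ft²·°F·h/BTU
Q = 818.1 × (72.84 − 23) / 12.859 = 3170.8 BTU/h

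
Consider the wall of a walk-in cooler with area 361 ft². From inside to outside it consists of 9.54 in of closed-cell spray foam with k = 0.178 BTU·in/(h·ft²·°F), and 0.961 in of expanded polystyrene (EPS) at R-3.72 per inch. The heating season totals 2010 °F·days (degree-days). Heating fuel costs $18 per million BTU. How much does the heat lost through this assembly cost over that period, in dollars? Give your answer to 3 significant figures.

5.48 dollars

9.54/0.178 = 53.6
0.961 × 3.72 = 3.575
R_total = 53.6 + 3.575 = 57.17 ft²·°F·h/BTU
E = A × HDD × 24 / R = 361 × 2010 × 24 / 57.17 = 304600 BTU
Cost = 304600/10⁶ × 18 = $5.483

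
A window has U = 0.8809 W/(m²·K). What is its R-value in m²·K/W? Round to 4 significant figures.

1.135 m²·K/W

R = 1/U = 1/0.8809 = 1.1352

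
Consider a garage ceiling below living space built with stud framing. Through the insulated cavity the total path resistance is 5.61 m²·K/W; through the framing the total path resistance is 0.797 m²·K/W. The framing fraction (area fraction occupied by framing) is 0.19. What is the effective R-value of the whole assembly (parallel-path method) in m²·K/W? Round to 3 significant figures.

2.61 m²·K/W

U_eff = 0.81/5.61 + 0.19/0.797 = 0.1444 + 0.2384 = 0.3828
R_eff = 1/U_eff = 2.612 m²·K/W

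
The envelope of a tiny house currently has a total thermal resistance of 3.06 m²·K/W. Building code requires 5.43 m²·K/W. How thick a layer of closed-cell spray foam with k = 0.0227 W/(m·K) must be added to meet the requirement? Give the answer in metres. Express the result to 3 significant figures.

ΔR = 5.43 − 3.06 = 2.37 m²·K/W
L = ΔR × k = 2.37 × 0.0227 = 0.0538 m

0.0538 m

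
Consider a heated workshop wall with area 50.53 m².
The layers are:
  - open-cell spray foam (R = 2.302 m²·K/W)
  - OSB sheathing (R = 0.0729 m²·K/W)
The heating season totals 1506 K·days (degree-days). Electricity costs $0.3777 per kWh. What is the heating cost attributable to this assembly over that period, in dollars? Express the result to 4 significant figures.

290.5 dollars

R_total = 2.302 + 0.0729 = 2.3749 m²·K/W
E = A × HDD × 24 / R / 1000 = 50.53 × 1506 × 24 / 2.3749 / 1000 = 769.02 kWh
Cost = 769.02 × 0.3777 = $290.46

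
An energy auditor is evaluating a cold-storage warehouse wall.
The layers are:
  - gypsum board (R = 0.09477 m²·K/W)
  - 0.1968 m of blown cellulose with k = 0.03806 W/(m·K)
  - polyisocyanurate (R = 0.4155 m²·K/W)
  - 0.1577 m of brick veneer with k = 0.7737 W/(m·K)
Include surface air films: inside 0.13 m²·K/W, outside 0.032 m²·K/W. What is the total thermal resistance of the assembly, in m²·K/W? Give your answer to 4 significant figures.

6.047 m²·K/W

0.1968/0.03806 = 5.1708
0.1577/0.7737 = 0.20383
R_total = 0.13 + 0.09477 + 5.1708 + 0.4155 + 0.20383 + 0.032 = 6.0469 m²·K/W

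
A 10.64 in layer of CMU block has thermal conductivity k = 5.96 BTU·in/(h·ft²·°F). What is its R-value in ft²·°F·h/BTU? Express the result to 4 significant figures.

1.785 ft²·°F·h/BTU

R = L/k = 10.64/5.96 = 1.7852 ft²·°F·h/BTU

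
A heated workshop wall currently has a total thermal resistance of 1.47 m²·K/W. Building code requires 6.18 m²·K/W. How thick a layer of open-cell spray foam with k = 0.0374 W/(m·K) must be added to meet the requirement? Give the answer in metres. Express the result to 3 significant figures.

0.176 m

ΔR = 6.18 − 1.47 = 4.71 m²·K/W
L = ΔR × k = 4.71 × 0.0374 = 0.1762 m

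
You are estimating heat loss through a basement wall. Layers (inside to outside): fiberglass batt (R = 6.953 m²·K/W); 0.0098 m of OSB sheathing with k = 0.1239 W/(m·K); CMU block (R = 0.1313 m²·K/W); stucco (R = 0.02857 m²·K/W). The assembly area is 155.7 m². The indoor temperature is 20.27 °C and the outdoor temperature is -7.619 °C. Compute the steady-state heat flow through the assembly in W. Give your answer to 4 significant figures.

603.8 W

0.0098/0.1239 = 0.079096
R_total = 6.953 + 0.079096 + 0.1313 + 0.02857 = 7.192 m²·K/W
Q = A·ΔT/R = 155.7 × (20.27 − (-7.619)) / 7.192 = 603.77 W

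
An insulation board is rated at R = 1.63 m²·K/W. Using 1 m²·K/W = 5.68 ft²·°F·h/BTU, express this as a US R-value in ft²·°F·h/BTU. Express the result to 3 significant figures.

R_US = 1.63 × 5.68 = 9.258

9.26 ft²·°F·h/BTU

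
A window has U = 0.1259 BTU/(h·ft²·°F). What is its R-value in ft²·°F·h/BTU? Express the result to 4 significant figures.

7.943 ft²·°F·h/BTU

R = 1/U = 1/0.1259 = 7.9428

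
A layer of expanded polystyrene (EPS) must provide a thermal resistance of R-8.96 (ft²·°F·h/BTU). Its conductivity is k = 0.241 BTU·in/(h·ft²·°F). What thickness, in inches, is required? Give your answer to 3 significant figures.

L = R × k = 8.96 × 0.241 = 2.159 in

2.16 in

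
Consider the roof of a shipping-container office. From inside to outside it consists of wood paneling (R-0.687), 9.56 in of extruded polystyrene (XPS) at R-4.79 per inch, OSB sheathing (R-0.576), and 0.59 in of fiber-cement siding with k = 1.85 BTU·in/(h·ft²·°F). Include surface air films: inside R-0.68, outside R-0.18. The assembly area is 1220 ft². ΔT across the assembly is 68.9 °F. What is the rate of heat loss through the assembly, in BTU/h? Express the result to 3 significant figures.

9.56 × 4.79 = 45.79
0.59/1.85 = 0.3189
R_total = 0.68 + 0.687 + 45.79 + 0.576 + 0.3189 + 0.18 = 48.23 ft²·°F·h/BTU
Q = A·ΔT/R = 1220 × 68.9 / 48.23 = 1743 BTU/h

1740 BTU/h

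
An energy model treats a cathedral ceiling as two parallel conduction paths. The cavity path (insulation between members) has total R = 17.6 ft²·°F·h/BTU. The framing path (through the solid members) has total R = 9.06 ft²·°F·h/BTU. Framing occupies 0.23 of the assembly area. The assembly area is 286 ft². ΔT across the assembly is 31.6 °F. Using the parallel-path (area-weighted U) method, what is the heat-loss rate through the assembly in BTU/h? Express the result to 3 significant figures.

U_eff = 0.77/17.6 + 0.23/9.06 = 0.04375 + 0.02539 = 0.06914
R_eff = 1/U_eff = 14.46 ft²·°F·h/BTU
Q = 286 × 31.6 / 14.46 = 624.8 BTU/h

625 BTU/h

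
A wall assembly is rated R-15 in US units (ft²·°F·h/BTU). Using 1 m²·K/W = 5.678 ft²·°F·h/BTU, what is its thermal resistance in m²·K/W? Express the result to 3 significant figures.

R_SI = 15/5.678 = 2.642

2.64 m²·K/W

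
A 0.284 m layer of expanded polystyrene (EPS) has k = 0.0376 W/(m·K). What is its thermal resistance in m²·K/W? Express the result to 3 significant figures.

7.55 m²·K/W

R = L/k = 0.284/0.0376 = 7.553 m²·K/W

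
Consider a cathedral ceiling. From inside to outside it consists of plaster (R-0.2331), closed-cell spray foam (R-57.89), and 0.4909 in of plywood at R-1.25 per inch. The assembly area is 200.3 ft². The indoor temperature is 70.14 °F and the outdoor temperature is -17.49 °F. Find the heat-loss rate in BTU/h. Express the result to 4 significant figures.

298.8 BTU/h

0.4909 × 1.25 = 0.61362
R_total = 0.2331 + 57.89 + 0.61362 = 58.737 ft²·°F·h/BTU
Q = A·ΔT/R = 200.3 × (70.14 − (-17.49)) / 58.737 = 298.83 BTU/h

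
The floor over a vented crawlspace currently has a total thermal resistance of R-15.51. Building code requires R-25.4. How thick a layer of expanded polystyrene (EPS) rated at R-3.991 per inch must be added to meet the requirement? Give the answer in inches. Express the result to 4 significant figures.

2.478 in

ΔR = 25.4 − 15.51 = 9.89 ft²·°F·h/BTU
L = ΔR / (R/in) = 9.89/3.991 = 2.4781 in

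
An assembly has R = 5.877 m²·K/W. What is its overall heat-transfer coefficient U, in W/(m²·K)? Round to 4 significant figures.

0.1702 W/(m²·K)

U = 1/R = 1/5.877 = 0.17015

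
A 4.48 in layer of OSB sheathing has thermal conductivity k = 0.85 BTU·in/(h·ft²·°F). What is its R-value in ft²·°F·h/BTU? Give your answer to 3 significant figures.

5.27 ft²·°F·h/BTU

R = L/k = 4.48/0.85 = 5.271 ft²·°F·h/BTU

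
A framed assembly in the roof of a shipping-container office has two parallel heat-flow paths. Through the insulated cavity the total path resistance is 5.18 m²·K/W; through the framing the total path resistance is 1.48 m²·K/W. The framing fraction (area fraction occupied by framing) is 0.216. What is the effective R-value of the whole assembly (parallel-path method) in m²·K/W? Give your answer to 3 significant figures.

U_eff = 0.784/5.18 + 0.216/1.48 = 0.1514 + 0.1459 = 0.2973
R_eff = 1/U_eff = 3.364 m²·K/W

3.36 m²·K/W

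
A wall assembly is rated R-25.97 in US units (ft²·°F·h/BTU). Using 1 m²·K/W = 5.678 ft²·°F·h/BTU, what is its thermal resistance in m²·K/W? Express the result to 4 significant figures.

R_SI = 25.97/5.678 = 4.5738

4.574 m²·K/W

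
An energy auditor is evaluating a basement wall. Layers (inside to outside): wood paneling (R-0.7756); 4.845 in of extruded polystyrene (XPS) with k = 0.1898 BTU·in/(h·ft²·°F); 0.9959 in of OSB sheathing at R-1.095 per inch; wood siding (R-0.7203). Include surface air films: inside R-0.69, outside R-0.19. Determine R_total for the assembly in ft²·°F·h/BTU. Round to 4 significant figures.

28.99 ft²·°F·h/BTU

4.845/0.1898 = 25.527
0.9959 × 1.095 = 1.0905
R_total = 0.69 + 0.7756 + 25.527 + 1.0905 + 0.7203 + 0.19 = 28.993 ft²·°F·h/BTU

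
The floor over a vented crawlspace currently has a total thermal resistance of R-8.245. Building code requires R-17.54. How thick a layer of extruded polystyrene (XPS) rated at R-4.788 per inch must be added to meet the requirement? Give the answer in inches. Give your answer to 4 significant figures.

1.941 in

ΔR = 17.54 − 8.245 = 9.295 ft²·°F·h/BTU
L = ΔR / (R/in) = 9.295/4.788 = 1.9413 in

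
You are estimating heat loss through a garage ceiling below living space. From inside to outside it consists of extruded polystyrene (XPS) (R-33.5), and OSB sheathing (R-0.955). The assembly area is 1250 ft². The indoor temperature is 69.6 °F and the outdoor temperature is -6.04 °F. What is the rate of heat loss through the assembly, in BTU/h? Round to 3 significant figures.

R_total = 33.5 + 0.955 = 34.45 ft²·°F·h/BTU
Q = A·ΔT/R = 1250 × (69.6 − (-6.04)) / 34.45 = 2744 BTU/h

2740 BTU/h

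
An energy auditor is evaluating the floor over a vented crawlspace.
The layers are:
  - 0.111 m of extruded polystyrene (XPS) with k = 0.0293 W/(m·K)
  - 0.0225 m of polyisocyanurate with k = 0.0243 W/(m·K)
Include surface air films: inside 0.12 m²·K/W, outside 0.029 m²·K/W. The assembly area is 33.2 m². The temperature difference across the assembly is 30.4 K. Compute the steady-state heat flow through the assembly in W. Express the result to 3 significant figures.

208 W

0.111/0.0293 = 3.788
0.0225/0.0243 = 0.9259
R_total = 0.12 + 3.788 + 0.9259 + 0.029 = 4.863 m²·K/W
Q = A·ΔT/R = 33.2 × 30.4 / 4.863 = 207.5 W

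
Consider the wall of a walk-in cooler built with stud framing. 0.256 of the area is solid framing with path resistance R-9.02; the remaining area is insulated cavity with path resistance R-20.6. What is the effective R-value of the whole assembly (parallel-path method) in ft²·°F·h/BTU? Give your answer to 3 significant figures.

U_eff = 0.744/20.6 + 0.256/9.02 = 0.03612 + 0.02838 = 0.0645
R_eff = 1/U_eff = 15.5 ft²·°F·h/BTU

15.5 ft²·°F·h/BTU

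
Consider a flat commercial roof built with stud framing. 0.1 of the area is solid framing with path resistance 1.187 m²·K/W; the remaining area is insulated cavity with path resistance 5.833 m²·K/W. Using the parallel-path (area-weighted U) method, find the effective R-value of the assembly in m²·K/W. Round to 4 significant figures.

U_eff = 0.9/5.833 + 0.1/1.187 = 0.15429 + 0.084246 = 0.23854
R_eff = 1/U_eff = 4.1922 m²·K/W

4.192 m²·K/W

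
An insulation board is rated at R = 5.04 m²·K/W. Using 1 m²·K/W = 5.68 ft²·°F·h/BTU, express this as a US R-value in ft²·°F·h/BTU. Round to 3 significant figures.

R_US = 5.04 × 5.68 = 28.63

28.6 ft²·°F·h/BTU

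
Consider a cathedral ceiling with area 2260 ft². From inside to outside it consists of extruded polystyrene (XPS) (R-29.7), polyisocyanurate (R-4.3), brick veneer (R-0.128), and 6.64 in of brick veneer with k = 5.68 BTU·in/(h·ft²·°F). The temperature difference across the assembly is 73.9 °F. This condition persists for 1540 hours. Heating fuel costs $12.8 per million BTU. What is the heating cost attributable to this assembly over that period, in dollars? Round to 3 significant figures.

6.64/5.68 = 1.169
R_total = 29.7 + 4.3 + 0.128 + 1.169 = 35.3 ft²·°F·h/BTU
Q = 2260 × 73.9 / 35.3 = 4732 BTU/h
E = 4732 × 1540 = 7287000 BTU
Cost = 7287000/10⁶ × 12.8 = $93.27

93.3 dollars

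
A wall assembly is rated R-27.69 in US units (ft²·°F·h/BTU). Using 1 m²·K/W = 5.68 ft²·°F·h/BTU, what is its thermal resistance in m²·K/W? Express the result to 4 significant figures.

R_SI = 27.69/5.68 = 4.875

4.875 m²·K/W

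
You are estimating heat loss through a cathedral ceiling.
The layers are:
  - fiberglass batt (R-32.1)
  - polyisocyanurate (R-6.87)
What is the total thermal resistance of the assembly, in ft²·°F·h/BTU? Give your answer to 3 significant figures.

R_total = 32.1 + 6.87 = 38.97 ft²·°F·h/BTU

39.0 ft²·°F·h/BTU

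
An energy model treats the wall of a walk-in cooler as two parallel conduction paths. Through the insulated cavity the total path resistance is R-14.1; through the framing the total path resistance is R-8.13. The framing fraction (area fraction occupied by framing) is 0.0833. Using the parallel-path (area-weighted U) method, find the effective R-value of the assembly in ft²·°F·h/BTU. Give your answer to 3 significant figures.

U_eff = 0.9167/14.1 + 0.0833/8.13 = 0.06501 + 0.01025 = 0.07526
R_eff = 1/U_eff = 13.29 ft²·°F·h/BTU

13.3 ft²·°F·h/BTU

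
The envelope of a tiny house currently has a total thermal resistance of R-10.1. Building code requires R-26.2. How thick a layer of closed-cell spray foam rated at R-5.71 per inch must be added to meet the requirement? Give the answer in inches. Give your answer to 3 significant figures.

ΔR = 26.2 − 10.1 = 16.1 ft²·°F·h/BTU
L = ΔR / (R/in) = 16.1/5.71 = 2.82 in

2.82 in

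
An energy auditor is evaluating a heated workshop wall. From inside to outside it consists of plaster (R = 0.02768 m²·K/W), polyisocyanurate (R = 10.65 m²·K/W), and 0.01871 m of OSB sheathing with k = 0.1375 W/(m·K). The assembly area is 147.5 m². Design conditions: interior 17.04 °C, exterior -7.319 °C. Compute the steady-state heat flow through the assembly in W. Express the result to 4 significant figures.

0.01871/0.1375 = 0.13607
R_total = 0.02768 + 10.65 + 0.13607 = 10.814 m²·K/W
Q = A·ΔT/R = 147.5 × (17.04 − (-7.319)) / 10.814 = 332.26 W

332.3 W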